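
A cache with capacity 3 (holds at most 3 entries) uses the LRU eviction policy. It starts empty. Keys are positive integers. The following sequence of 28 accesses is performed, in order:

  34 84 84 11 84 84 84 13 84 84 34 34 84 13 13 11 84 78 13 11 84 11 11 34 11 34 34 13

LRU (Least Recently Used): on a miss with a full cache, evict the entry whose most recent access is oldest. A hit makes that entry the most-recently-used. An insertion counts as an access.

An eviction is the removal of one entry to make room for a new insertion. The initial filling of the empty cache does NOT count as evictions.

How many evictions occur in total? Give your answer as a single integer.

Answer: 9

Derivation:
LRU simulation (capacity=3):
  1. access 34: MISS. Cache (LRU->MRU): [34]
  2. access 84: MISS. Cache (LRU->MRU): [34 84]
  3. access 84: HIT. Cache (LRU->MRU): [34 84]
  4. access 11: MISS. Cache (LRU->MRU): [34 84 11]
  5. access 84: HIT. Cache (LRU->MRU): [34 11 84]
  6. access 84: HIT. Cache (LRU->MRU): [34 11 84]
  7. access 84: HIT. Cache (LRU->MRU): [34 11 84]
  8. access 13: MISS, evict 34. Cache (LRU->MRU): [11 84 13]
  9. access 84: HIT. Cache (LRU->MRU): [11 13 84]
  10. access 84: HIT. Cache (LRU->MRU): [11 13 84]
  11. access 34: MISS, evict 11. Cache (LRU->MRU): [13 84 34]
  12. access 34: HIT. Cache (LRU->MRU): [13 84 34]
  13. access 84: HIT. Cache (LRU->MRU): [13 34 84]
  14. access 13: HIT. Cache (LRU->MRU): [34 84 13]
  15. access 13: HIT. Cache (LRU->MRU): [34 84 13]
  16. access 11: MISS, evict 34. Cache (LRU->MRU): [84 13 11]
  17. access 84: HIT. Cache (LRU->MRU): [13 11 84]
  18. access 78: MISS, evict 13. Cache (LRU->MRU): [11 84 78]
  19. access 13: MISS, evict 11. Cache (LRU->MRU): [84 78 13]
  20. access 11: MISS, evict 84. Cache (LRU->MRU): [78 13 11]
  21. access 84: MISS, evict 78. Cache (LRU->MRU): [13 11 84]
  22. access 11: HIT. Cache (LRU->MRU): [13 84 11]
  23. access 11: HIT. Cache (LRU->MRU): [13 84 11]
  24. access 34: MISS, evict 13. Cache (LRU->MRU): [84 11 34]
  25. access 11: HIT. Cache (LRU->MRU): [84 34 11]
  26. access 34: HIT. Cache (LRU->MRU): [84 11 34]
  27. access 34: HIT. Cache (LRU->MRU): [84 11 34]
  28. access 13: MISS, evict 84. Cache (LRU->MRU): [11 34 13]
Total: 16 hits, 12 misses, 9 evictions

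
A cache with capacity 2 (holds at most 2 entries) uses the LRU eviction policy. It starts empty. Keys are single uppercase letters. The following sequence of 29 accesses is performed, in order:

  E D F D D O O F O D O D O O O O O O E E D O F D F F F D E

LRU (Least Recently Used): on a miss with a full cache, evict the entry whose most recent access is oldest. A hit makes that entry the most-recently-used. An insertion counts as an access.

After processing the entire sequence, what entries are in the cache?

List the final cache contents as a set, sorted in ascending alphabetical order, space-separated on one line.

LRU simulation (capacity=2):
  1. access E: MISS. Cache (LRU->MRU): [E]
  2. access D: MISS. Cache (LRU->MRU): [E D]
  3. access F: MISS, evict E. Cache (LRU->MRU): [D F]
  4. access D: HIT. Cache (LRU->MRU): [F D]
  5. access D: HIT. Cache (LRU->MRU): [F D]
  6. access O: MISS, evict F. Cache (LRU->MRU): [D O]
  7. access O: HIT. Cache (LRU->MRU): [D O]
  8. access F: MISS, evict D. Cache (LRU->MRU): [O F]
  9. access O: HIT. Cache (LRU->MRU): [F O]
  10. access D: MISS, evict F. Cache (LRU->MRU): [O D]
  11. access O: HIT. Cache (LRU->MRU): [D O]
  12. access D: HIT. Cache (LRU->MRU): [O D]
  13. access O: HIT. Cache (LRU->MRU): [D O]
  14. access O: HIT. Cache (LRU->MRU): [D O]
  15. access O: HIT. Cache (LRU->MRU): [D O]
  16. access O: HIT. Cache (LRU->MRU): [D O]
  17. access O: HIT. Cache (LRU->MRU): [D O]
  18. access O: HIT. Cache (LRU->MRU): [D O]
  19. access E: MISS, evict D. Cache (LRU->MRU): [O E]
  20. access E: HIT. Cache (LRU->MRU): [O E]
  21. access D: MISS, evict O. Cache (LRU->MRU): [E D]
  22. access O: MISS, evict E. Cache (LRU->MRU): [D O]
  23. access F: MISS, evict D. Cache (LRU->MRU): [O F]
  24. access D: MISS, evict O. Cache (LRU->MRU): [F D]
  25. access F: HIT. Cache (LRU->MRU): [D F]
  26. access F: HIT. Cache (LRU->MRU): [D F]
  27. access F: HIT. Cache (LRU->MRU): [D F]
  28. access D: HIT. Cache (LRU->MRU): [F D]
  29. access E: MISS, evict F. Cache (LRU->MRU): [D E]
Total: 17 hits, 12 misses, 10 evictions

Answer: D E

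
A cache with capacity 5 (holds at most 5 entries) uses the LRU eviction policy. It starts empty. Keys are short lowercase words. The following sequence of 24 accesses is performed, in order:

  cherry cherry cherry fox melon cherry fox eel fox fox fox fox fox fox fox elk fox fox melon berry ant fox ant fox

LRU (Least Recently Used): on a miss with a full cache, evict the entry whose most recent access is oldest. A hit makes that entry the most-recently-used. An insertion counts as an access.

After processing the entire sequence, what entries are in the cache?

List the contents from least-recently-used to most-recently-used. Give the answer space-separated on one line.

LRU simulation (capacity=5):
  1. access cherry: MISS. Cache (LRU->MRU): [cherry]
  2. access cherry: HIT. Cache (LRU->MRU): [cherry]
  3. access cherry: HIT. Cache (LRU->MRU): [cherry]
  4. access fox: MISS. Cache (LRU->MRU): [cherry fox]
  5. access melon: MISS. Cache (LRU->MRU): [cherry fox melon]
  6. access cherry: HIT. Cache (LRU->MRU): [fox melon cherry]
  7. access fox: HIT. Cache (LRU->MRU): [melon cherry fox]
  8. access eel: MISS. Cache (LRU->MRU): [melon cherry fox eel]
  9. access fox: HIT. Cache (LRU->MRU): [melon cherry eel fox]
  10. access fox: HIT. Cache (LRU->MRU): [melon cherry eel fox]
  11. access fox: HIT. Cache (LRU->MRU): [melon cherry eel fox]
  12. access fox: HIT. Cache (LRU->MRU): [melon cherry eel fox]
  13. access fox: HIT. Cache (LRU->MRU): [melon cherry eel fox]
  14. access fox: HIT. Cache (LRU->MRU): [melon cherry eel fox]
  15. access fox: HIT. Cache (LRU->MRU): [melon cherry eel fox]
  16. access elk: MISS. Cache (LRU->MRU): [melon cherry eel fox elk]
  17. access fox: HIT. Cache (LRU->MRU): [melon cherry eel elk fox]
  18. access fox: HIT. Cache (LRU->MRU): [melon cherry eel elk fox]
  19. access melon: HIT. Cache (LRU->MRU): [cherry eel elk fox melon]
  20. access berry: MISS, evict cherry. Cache (LRU->MRU): [eel elk fox melon berry]
  21. access ant: MISS, evict eel. Cache (LRU->MRU): [elk fox melon berry ant]
  22. access fox: HIT. Cache (LRU->MRU): [elk melon berry ant fox]
  23. access ant: HIT. Cache (LRU->MRU): [elk melon berry fox ant]
  24. access fox: HIT. Cache (LRU->MRU): [elk melon berry ant fox]
Total: 17 hits, 7 misses, 2 evictions

Answer: elk melon berry ant fox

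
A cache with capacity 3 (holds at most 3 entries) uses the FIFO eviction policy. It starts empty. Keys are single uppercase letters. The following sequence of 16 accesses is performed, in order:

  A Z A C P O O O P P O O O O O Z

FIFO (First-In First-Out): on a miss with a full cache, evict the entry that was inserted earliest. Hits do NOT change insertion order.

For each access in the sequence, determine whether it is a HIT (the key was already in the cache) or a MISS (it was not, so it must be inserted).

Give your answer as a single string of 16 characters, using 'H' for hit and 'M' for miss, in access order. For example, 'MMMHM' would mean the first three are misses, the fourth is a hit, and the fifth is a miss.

FIFO simulation (capacity=3):
  1. access A: MISS. Cache (old->new): [A]
  2. access Z: MISS. Cache (old->new): [A Z]
  3. access A: HIT. Cache (old->new): [A Z]
  4. access C: MISS. Cache (old->new): [A Z C]
  5. access P: MISS, evict A. Cache (old->new): [Z C P]
  6. access O: MISS, evict Z. Cache (old->new): [C P O]
  7. access O: HIT. Cache (old->new): [C P O]
  8. access O: HIT. Cache (old->new): [C P O]
  9. access P: HIT. Cache (old->new): [C P O]
  10. access P: HIT. Cache (old->new): [C P O]
  11. access O: HIT. Cache (old->new): [C P O]
  12. access O: HIT. Cache (old->new): [C P O]
  13. access O: HIT. Cache (old->new): [C P O]
  14. access O: HIT. Cache (old->new): [C P O]
  15. access O: HIT. Cache (old->new): [C P O]
  16. access Z: MISS, evict C. Cache (old->new): [P O Z]
Total: 10 hits, 6 misses, 3 evictions

Answer: MMHMMMHHHHHHHHHM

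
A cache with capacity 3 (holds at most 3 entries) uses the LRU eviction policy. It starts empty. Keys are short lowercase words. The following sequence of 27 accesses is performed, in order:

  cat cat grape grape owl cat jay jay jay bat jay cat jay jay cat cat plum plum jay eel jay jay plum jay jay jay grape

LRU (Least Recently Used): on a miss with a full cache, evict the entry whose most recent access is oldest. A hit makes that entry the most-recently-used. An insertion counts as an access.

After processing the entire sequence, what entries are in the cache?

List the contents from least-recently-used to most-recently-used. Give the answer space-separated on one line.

LRU simulation (capacity=3):
  1. access cat: MISS. Cache (LRU->MRU): [cat]
  2. access cat: HIT. Cache (LRU->MRU): [cat]
  3. access grape: MISS. Cache (LRU->MRU): [cat grape]
  4. access grape: HIT. Cache (LRU->MRU): [cat grape]
  5. access owl: MISS. Cache (LRU->MRU): [cat grape owl]
  6. access cat: HIT. Cache (LRU->MRU): [grape owl cat]
  7. access jay: MISS, evict grape. Cache (LRU->MRU): [owl cat jay]
  8. access jay: HIT. Cache (LRU->MRU): [owl cat jay]
  9. access jay: HIT. Cache (LRU->MRU): [owl cat jay]
  10. access bat: MISS, evict owl. Cache (LRU->MRU): [cat jay bat]
  11. access jay: HIT. Cache (LRU->MRU): [cat bat jay]
  12. access cat: HIT. Cache (LRU->MRU): [bat jay cat]
  13. access jay: HIT. Cache (LRU->MRU): [bat cat jay]
  14. access jay: HIT. Cache (LRU->MRU): [bat cat jay]
  15. access cat: HIT. Cache (LRU->MRU): [bat jay cat]
  16. access cat: HIT. Cache (LRU->MRU): [bat jay cat]
  17. access plum: MISS, evict bat. Cache (LRU->MRU): [jay cat plum]
  18. access plum: HIT. Cache (LRU->MRU): [jay cat plum]
  19. access jay: HIT. Cache (LRU->MRU): [cat plum jay]
  20. access eel: MISS, evict cat. Cache (LRU->MRU): [plum jay eel]
  21. access jay: HIT. Cache (LRU->MRU): [plum eel jay]
  22. access jay: HIT. Cache (LRU->MRU): [plum eel jay]
  23. access plum: HIT. Cache (LRU->MRU): [eel jay plum]
  24. access jay: HIT. Cache (LRU->MRU): [eel plum jay]
  25. access jay: HIT. Cache (LRU->MRU): [eel plum jay]
  26. access jay: HIT. Cache (LRU->MRU): [eel plum jay]
  27. access grape: MISS, evict eel. Cache (LRU->MRU): [plum jay grape]
Total: 19 hits, 8 misses, 5 evictions

Answer: plum jay grape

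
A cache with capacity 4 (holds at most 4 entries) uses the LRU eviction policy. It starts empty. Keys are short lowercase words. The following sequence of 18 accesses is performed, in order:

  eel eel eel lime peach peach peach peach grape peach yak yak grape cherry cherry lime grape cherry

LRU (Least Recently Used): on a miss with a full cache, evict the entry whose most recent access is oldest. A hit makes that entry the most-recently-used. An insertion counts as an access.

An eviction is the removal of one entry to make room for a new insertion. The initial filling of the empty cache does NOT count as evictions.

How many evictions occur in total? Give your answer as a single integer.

LRU simulation (capacity=4):
  1. access eel: MISS. Cache (LRU->MRU): [eel]
  2. access eel: HIT. Cache (LRU->MRU): [eel]
  3. access eel: HIT. Cache (LRU->MRU): [eel]
  4. access lime: MISS. Cache (LRU->MRU): [eel lime]
  5. access peach: MISS. Cache (LRU->MRU): [eel lime peach]
  6. access peach: HIT. Cache (LRU->MRU): [eel lime peach]
  7. access peach: HIT. Cache (LRU->MRU): [eel lime peach]
  8. access peach: HIT. Cache (LRU->MRU): [eel lime peach]
  9. access grape: MISS. Cache (LRU->MRU): [eel lime peach grape]
  10. access peach: HIT. Cache (LRU->MRU): [eel lime grape peach]
  11. access yak: MISS, evict eel. Cache (LRU->MRU): [lime grape peach yak]
  12. access yak: HIT. Cache (LRU->MRU): [lime grape peach yak]
  13. access grape: HIT. Cache (LRU->MRU): [lime peach yak grape]
  14. access cherry: MISS, evict lime. Cache (LRU->MRU): [peach yak grape cherry]
  15. access cherry: HIT. Cache (LRU->MRU): [peach yak grape cherry]
  16. access lime: MISS, evict peach. Cache (LRU->MRU): [yak grape cherry lime]
  17. access grape: HIT. Cache (LRU->MRU): [yak cherry lime grape]
  18. access cherry: HIT. Cache (LRU->MRU): [yak lime grape cherry]
Total: 11 hits, 7 misses, 3 evictions

Answer: 3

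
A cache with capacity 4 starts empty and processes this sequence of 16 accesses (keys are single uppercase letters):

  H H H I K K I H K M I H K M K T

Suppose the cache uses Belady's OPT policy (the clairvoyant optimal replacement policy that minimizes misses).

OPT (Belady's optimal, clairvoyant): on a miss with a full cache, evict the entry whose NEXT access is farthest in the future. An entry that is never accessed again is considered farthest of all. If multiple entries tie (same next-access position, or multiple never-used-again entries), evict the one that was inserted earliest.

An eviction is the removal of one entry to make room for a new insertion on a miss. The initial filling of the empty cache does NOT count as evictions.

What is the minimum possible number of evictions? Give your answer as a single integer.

OPT (Belady) simulation (capacity=4):
  1. access H: MISS. Cache: [H]
  2. access H: HIT. Next use of H: step 3. Cache: [H]
  3. access H: HIT. Next use of H: step 8. Cache: [H]
  4. access I: MISS. Cache: [H I]
  5. access K: MISS. Cache: [H I K]
  6. access K: HIT. Next use of K: step 9. Cache: [H I K]
  7. access I: HIT. Next use of I: step 11. Cache: [H I K]
  8. access H: HIT. Next use of H: step 12. Cache: [H I K]
  9. access K: HIT. Next use of K: step 13. Cache: [H I K]
  10. access M: MISS. Cache: [H I K M]
  11. access I: HIT. Next use of I: never. Cache: [H I K M]
  12. access H: HIT. Next use of H: never. Cache: [H I K M]
  13. access K: HIT. Next use of K: step 15. Cache: [H I K M]
  14. access M: HIT. Next use of M: never. Cache: [H I K M]
  15. access K: HIT. Next use of K: never. Cache: [H I K M]
  16. access T: MISS, evict H (next use: never). Cache: [I K M T]
Total: 11 hits, 5 misses, 1 evictions

Answer: 1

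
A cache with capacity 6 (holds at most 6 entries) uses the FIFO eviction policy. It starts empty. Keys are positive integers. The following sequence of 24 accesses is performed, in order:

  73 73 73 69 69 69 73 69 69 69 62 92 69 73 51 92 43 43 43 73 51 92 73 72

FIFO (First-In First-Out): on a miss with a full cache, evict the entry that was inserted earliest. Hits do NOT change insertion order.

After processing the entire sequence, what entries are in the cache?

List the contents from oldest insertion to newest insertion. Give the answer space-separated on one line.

FIFO simulation (capacity=6):
  1. access 73: MISS. Cache (old->new): [73]
  2. access 73: HIT. Cache (old->new): [73]
  3. access 73: HIT. Cache (old->new): [73]
  4. access 69: MISS. Cache (old->new): [73 69]
  5. access 69: HIT. Cache (old->new): [73 69]
  6. access 69: HIT. Cache (old->new): [73 69]
  7. access 73: HIT. Cache (old->new): [73 69]
  8. access 69: HIT. Cache (old->new): [73 69]
  9. access 69: HIT. Cache (old->new): [73 69]
  10. access 69: HIT. Cache (old->new): [73 69]
  11. access 62: MISS. Cache (old->new): [73 69 62]
  12. access 92: MISS. Cache (old->new): [73 69 62 92]
  13. access 69: HIT. Cache (old->new): [73 69 62 92]
  14. access 73: HIT. Cache (old->new): [73 69 62 92]
  15. access 51: MISS. Cache (old->new): [73 69 62 92 51]
  16. access 92: HIT. Cache (old->new): [73 69 62 92 51]
  17. access 43: MISS. Cache (old->new): [73 69 62 92 51 43]
  18. access 43: HIT. Cache (old->new): [73 69 62 92 51 43]
  19. access 43: HIT. Cache (old->new): [73 69 62 92 51 43]
  20. access 73: HIT. Cache (old->new): [73 69 62 92 51 43]
  21. access 51: HIT. Cache (old->new): [73 69 62 92 51 43]
  22. access 92: HIT. Cache (old->new): [73 69 62 92 51 43]
  23. access 73: HIT. Cache (old->new): [73 69 62 92 51 43]
  24. access 72: MISS, evict 73. Cache (old->new): [69 62 92 51 43 72]
Total: 17 hits, 7 misses, 1 evictions

Answer: 69 62 92 51 43 72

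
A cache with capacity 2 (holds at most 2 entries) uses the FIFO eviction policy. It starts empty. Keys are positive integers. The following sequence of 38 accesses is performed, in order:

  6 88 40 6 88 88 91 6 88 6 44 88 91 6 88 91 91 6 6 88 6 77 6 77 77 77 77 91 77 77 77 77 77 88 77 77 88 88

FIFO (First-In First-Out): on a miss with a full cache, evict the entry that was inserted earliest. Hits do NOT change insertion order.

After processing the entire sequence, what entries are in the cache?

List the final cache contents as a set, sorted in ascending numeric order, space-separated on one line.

FIFO simulation (capacity=2):
  1. access 6: MISS. Cache (old->new): [6]
  2. access 88: MISS. Cache (old->new): [6 88]
  3. access 40: MISS, evict 6. Cache (old->new): [88 40]
  4. access 6: MISS, evict 88. Cache (old->new): [40 6]
  5. access 88: MISS, evict 40. Cache (old->new): [6 88]
  6. access 88: HIT. Cache (old->new): [6 88]
  7. access 91: MISS, evict 6. Cache (old->new): [88 91]
  8. access 6: MISS, evict 88. Cache (old->new): [91 6]
  9. access 88: MISS, evict 91. Cache (old->new): [6 88]
  10. access 6: HIT. Cache (old->new): [6 88]
  11. access 44: MISS, evict 6. Cache (old->new): [88 44]
  12. access 88: HIT. Cache (old->new): [88 44]
  13. access 91: MISS, evict 88. Cache (old->new): [44 91]
  14. access 6: MISS, evict 44. Cache (old->new): [91 6]
  15. access 88: MISS, evict 91. Cache (old->new): [6 88]
  16. access 91: MISS, evict 6. Cache (old->new): [88 91]
  17. access 91: HIT. Cache (old->new): [88 91]
  18. access 6: MISS, evict 88. Cache (old->new): [91 6]
  19. access 6: HIT. Cache (old->new): [91 6]
  20. access 88: MISS, evict 91. Cache (old->new): [6 88]
  21. access 6: HIT. Cache (old->new): [6 88]
  22. access 77: MISS, evict 6. Cache (old->new): [88 77]
  23. access 6: MISS, evict 88. Cache (old->new): [77 6]
  24. access 77: HIT. Cache (old->new): [77 6]
  25. access 77: HIT. Cache (old->new): [77 6]
  26. access 77: HIT. Cache (old->new): [77 6]
  27. access 77: HIT. Cache (old->new): [77 6]
  28. access 91: MISS, evict 77. Cache (old->new): [6 91]
  29. access 77: MISS, evict 6. Cache (old->new): [91 77]
  30. access 77: HIT. Cache (old->new): [91 77]
  31. access 77: HIT. Cache (old->new): [91 77]
  32. access 77: HIT. Cache (old->new): [91 77]
  33. access 77: HIT. Cache (old->new): [91 77]
  34. access 88: MISS, evict 91. Cache (old->new): [77 88]
  35. access 77: HIT. Cache (old->new): [77 88]
  36. access 77: HIT. Cache (old->new): [77 88]
  37. access 88: HIT. Cache (old->new): [77 88]
  38. access 88: HIT. Cache (old->new): [77 88]
Total: 18 hits, 20 misses, 18 evictions

Answer: 77 88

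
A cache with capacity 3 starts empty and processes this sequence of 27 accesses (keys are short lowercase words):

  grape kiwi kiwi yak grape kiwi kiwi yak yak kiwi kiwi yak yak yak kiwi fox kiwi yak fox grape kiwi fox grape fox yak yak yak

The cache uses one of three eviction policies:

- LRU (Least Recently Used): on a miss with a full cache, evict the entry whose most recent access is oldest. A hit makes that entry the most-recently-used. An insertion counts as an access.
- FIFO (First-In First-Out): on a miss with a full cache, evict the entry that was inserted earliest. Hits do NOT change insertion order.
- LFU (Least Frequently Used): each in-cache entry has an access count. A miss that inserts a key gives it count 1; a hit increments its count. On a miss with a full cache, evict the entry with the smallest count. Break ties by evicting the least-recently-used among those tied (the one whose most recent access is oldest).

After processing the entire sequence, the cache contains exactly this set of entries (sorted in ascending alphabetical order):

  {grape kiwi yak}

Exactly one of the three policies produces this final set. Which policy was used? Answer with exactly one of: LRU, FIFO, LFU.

Simulating under each policy and comparing final sets:
  LRU: final set = {fox grape yak} -> differs
  FIFO: final set = {grape kiwi yak} -> MATCHES target
  LFU: final set = {fox kiwi yak} -> differs
Only FIFO produces the target set.

Answer: FIFO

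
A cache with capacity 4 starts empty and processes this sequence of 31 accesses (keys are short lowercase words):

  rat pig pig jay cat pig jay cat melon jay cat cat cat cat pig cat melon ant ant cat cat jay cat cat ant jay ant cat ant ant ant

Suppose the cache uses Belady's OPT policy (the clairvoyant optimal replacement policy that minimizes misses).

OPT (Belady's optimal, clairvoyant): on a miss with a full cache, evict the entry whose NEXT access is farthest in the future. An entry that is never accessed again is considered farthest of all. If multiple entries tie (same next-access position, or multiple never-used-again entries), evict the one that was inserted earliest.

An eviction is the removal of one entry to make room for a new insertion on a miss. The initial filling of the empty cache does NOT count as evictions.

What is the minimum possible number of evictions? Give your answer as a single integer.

OPT (Belady) simulation (capacity=4):
  1. access rat: MISS. Cache: [rat]
  2. access pig: MISS. Cache: [rat pig]
  3. access pig: HIT. Next use of pig: step 6. Cache: [rat pig]
  4. access jay: MISS. Cache: [rat pig jay]
  5. access cat: MISS. Cache: [rat pig jay cat]
  6. access pig: HIT. Next use of pig: step 15. Cache: [rat pig jay cat]
  7. access jay: HIT. Next use of jay: step 10. Cache: [rat pig jay cat]
  8. access cat: HIT. Next use of cat: step 11. Cache: [rat pig jay cat]
  9. access melon: MISS, evict rat (next use: never). Cache: [pig jay cat melon]
  10. access jay: HIT. Next use of jay: step 22. Cache: [pig jay cat melon]
  11. access cat: HIT. Next use of cat: step 12. Cache: [pig jay cat melon]
  12. access cat: HIT. Next use of cat: step 13. Cache: [pig jay cat melon]
  13. access cat: HIT. Next use of cat: step 14. Cache: [pig jay cat melon]
  14. access cat: HIT. Next use of cat: step 16. Cache: [pig jay cat melon]
  15. access pig: HIT. Next use of pig: never. Cache: [pig jay cat melon]
  16. access cat: HIT. Next use of cat: step 20. Cache: [pig jay cat melon]
  17. access melon: HIT. Next use of melon: never. Cache: [pig jay cat melon]
  18. access ant: MISS, evict pig (next use: never). Cache: [jay cat melon ant]
  19. access ant: HIT. Next use of ant: step 25. Cache: [jay cat melon ant]
  20. access cat: HIT. Next use of cat: step 21. Cache: [jay cat melon ant]
  21. access cat: HIT. Next use of cat: step 23. Cache: [jay cat melon ant]
  22. access jay: HIT. Next use of jay: step 26. Cache: [jay cat melon ant]
  23. access cat: HIT. Next use of cat: step 24. Cache: [jay cat melon ant]
  24. access cat: HIT. Next use of cat: step 28. Cache: [jay cat melon ant]
  25. access ant: HIT. Next use of ant: step 27. Cache: [jay cat melon ant]
  26. access jay: HIT. Next use of jay: never. Cache: [jay cat melon ant]
  27. access ant: HIT. Next use of ant: step 29. Cache: [jay cat melon ant]
  28. access cat: HIT. Next use of cat: never. Cache: [jay cat melon ant]
  29. access ant: HIT. Next use of ant: step 30. Cache: [jay cat melon ant]
  30. access ant: HIT. Next use of ant: step 31. Cache: [jay cat melon ant]
  31. access ant: HIT. Next use of ant: never. Cache: [jay cat melon ant]
Total: 25 hits, 6 misses, 2 evictions

Answer: 2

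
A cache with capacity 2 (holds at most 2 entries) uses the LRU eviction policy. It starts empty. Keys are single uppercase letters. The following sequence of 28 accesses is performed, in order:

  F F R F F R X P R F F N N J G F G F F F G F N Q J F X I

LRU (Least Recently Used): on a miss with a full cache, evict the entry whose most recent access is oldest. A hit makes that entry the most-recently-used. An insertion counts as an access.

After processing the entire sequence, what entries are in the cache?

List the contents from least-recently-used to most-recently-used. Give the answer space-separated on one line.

LRU simulation (capacity=2):
  1. access F: MISS. Cache (LRU->MRU): [F]
  2. access F: HIT. Cache (LRU->MRU): [F]
  3. access R: MISS. Cache (LRU->MRU): [F R]
  4. access F: HIT. Cache (LRU->MRU): [R F]
  5. access F: HIT. Cache (LRU->MRU): [R F]
  6. access R: HIT. Cache (LRU->MRU): [F R]
  7. access X: MISS, evict F. Cache (LRU->MRU): [R X]
  8. access P: MISS, evict R. Cache (LRU->MRU): [X P]
  9. access R: MISS, evict X. Cache (LRU->MRU): [P R]
  10. access F: MISS, evict P. Cache (LRU->MRU): [R F]
  11. access F: HIT. Cache (LRU->MRU): [R F]
  12. access N: MISS, evict R. Cache (LRU->MRU): [F N]
  13. access N: HIT. Cache (LRU->MRU): [F N]
  14. access J: MISS, evict F. Cache (LRU->MRU): [N J]
  15. access G: MISS, evict N. Cache (LRU->MRU): [J G]
  16. access F: MISS, evict J. Cache (LRU->MRU): [G F]
  17. access G: HIT. Cache (LRU->MRU): [F G]
  18. access F: HIT. Cache (LRU->MRU): [G F]
  19. access F: HIT. Cache (LRU->MRU): [G F]
  20. access F: HIT. Cache (LRU->MRU): [G F]
  21. access G: HIT. Cache (LRU->MRU): [F G]
  22. access F: HIT. Cache (LRU->MRU): [G F]
  23. access N: MISS, evict G. Cache (LRU->MRU): [F N]
  24. access Q: MISS, evict F. Cache (LRU->MRU): [N Q]
  25. access J: MISS, evict N. Cache (LRU->MRU): [Q J]
  26. access F: MISS, evict Q. Cache (LRU->MRU): [J F]
  27. access X: MISS, evict J. Cache (LRU->MRU): [F X]
  28. access I: MISS, evict F. Cache (LRU->MRU): [X I]
Total: 12 hits, 16 misses, 14 evictions

Answer: X I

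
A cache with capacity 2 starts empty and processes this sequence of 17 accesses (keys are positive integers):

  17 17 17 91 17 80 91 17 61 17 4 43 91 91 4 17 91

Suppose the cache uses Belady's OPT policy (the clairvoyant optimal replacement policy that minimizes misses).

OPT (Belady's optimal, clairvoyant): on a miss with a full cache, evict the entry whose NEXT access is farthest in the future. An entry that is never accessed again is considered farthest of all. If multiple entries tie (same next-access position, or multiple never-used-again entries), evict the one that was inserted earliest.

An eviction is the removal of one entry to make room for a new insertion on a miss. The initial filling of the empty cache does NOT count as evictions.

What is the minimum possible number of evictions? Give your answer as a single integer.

Answer: 7

Derivation:
OPT (Belady) simulation (capacity=2):
  1. access 17: MISS. Cache: [17]
  2. access 17: HIT. Next use of 17: step 3. Cache: [17]
  3. access 17: HIT. Next use of 17: step 5. Cache: [17]
  4. access 91: MISS. Cache: [17 91]
  5. access 17: HIT. Next use of 17: step 8. Cache: [17 91]
  6. access 80: MISS, evict 17 (next use: step 8). Cache: [91 80]
  7. access 91: HIT. Next use of 91: step 13. Cache: [91 80]
  8. access 17: MISS, evict 80 (next use: never). Cache: [91 17]
  9. access 61: MISS, evict 91 (next use: step 13). Cache: [17 61]
  10. access 17: HIT. Next use of 17: step 16. Cache: [17 61]
  11. access 4: MISS, evict 61 (next use: never). Cache: [17 4]
  12. access 43: MISS, evict 17 (next use: step 16). Cache: [4 43]
  13. access 91: MISS, evict 43 (next use: never). Cache: [4 91]
  14. access 91: HIT. Next use of 91: step 17. Cache: [4 91]
  15. access 4: HIT. Next use of 4: never. Cache: [4 91]
  16. access 17: MISS, evict 4 (next use: never). Cache: [91 17]
  17. access 91: HIT. Next use of 91: never. Cache: [91 17]
Total: 8 hits, 9 misses, 7 evictions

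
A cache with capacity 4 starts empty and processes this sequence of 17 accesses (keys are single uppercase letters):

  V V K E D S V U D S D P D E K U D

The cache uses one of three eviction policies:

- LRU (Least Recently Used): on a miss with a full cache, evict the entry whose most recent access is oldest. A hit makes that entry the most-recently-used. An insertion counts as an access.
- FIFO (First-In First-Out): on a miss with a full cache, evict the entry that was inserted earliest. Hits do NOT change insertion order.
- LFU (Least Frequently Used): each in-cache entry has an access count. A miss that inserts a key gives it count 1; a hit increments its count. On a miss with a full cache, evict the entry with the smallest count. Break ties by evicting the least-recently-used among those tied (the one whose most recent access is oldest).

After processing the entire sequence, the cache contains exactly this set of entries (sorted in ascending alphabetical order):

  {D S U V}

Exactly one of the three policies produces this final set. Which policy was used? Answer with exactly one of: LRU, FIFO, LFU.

Simulating under each policy and comparing final sets:
  LRU: final set = {D E K U} -> differs
  FIFO: final set = {D E K U} -> differs
  LFU: final set = {D S U V} -> MATCHES target
Only LFU produces the target set.

Answer: LFU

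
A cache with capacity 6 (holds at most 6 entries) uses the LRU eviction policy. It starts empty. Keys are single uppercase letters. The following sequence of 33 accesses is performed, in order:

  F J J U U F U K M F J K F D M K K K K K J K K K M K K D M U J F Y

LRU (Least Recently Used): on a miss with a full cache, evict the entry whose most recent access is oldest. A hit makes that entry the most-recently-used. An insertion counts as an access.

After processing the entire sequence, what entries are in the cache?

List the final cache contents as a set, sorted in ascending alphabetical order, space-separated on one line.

LRU simulation (capacity=6):
  1. access F: MISS. Cache (LRU->MRU): [F]
  2. access J: MISS. Cache (LRU->MRU): [F J]
  3. access J: HIT. Cache (LRU->MRU): [F J]
  4. access U: MISS. Cache (LRU->MRU): [F J U]
  5. access U: HIT. Cache (LRU->MRU): [F J U]
  6. access F: HIT. Cache (LRU->MRU): [J U F]
  7. access U: HIT. Cache (LRU->MRU): [J F U]
  8. access K: MISS. Cache (LRU->MRU): [J F U K]
  9. access M: MISS. Cache (LRU->MRU): [J F U K M]
  10. access F: HIT. Cache (LRU->MRU): [J U K M F]
  11. access J: HIT. Cache (LRU->MRU): [U K M F J]
  12. access K: HIT. Cache (LRU->MRU): [U M F J K]
  13. access F: HIT. Cache (LRU->MRU): [U M J K F]
  14. access D: MISS. Cache (LRU->MRU): [U M J K F D]
  15. access M: HIT. Cache (LRU->MRU): [U J K F D M]
  16. access K: HIT. Cache (LRU->MRU): [U J F D M K]
  17. access K: HIT. Cache (LRU->MRU): [U J F D M K]
  18. access K: HIT. Cache (LRU->MRU): [U J F D M K]
  19. access K: HIT. Cache (LRU->MRU): [U J F D M K]
  20. access K: HIT. Cache (LRU->MRU): [U J F D M K]
  21. access J: HIT. Cache (LRU->MRU): [U F D M K J]
  22. access K: HIT. Cache (LRU->MRU): [U F D M J K]
  23. access K: HIT. Cache (LRU->MRU): [U F D M J K]
  24. access K: HIT. Cache (LRU->MRU): [U F D M J K]
  25. access M: HIT. Cache (LRU->MRU): [U F D J K M]
  26. access K: HIT. Cache (LRU->MRU): [U F D J M K]
  27. access K: HIT. Cache (LRU->MRU): [U F D J M K]
  28. access D: HIT. Cache (LRU->MRU): [U F J M K D]
  29. access M: HIT. Cache (LRU->MRU): [U F J K D M]
  30. access U: HIT. Cache (LRU->MRU): [F J K D M U]
  31. access J: HIT. Cache (LRU->MRU): [F K D M U J]
  32. access F: HIT. Cache (LRU->MRU): [K D M U J F]
  33. access Y: MISS, evict K. Cache (LRU->MRU): [D M U J F Y]
Total: 26 hits, 7 misses, 1 evictions

Answer: D F J M U Y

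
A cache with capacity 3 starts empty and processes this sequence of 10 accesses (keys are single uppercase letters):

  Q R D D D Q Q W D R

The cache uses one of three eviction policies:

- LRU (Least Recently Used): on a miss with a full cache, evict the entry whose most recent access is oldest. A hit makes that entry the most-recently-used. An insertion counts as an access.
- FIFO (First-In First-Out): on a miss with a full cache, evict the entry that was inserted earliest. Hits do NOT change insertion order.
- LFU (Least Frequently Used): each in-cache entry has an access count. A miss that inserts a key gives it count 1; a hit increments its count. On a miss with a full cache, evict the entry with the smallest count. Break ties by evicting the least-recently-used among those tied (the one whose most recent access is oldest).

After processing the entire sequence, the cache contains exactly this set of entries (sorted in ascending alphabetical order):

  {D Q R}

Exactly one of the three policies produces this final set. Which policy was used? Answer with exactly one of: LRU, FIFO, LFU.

Simulating under each policy and comparing final sets:
  LRU: final set = {D R W} -> differs
  FIFO: final set = {D R W} -> differs
  LFU: final set = {D Q R} -> MATCHES target
Only LFU produces the target set.

Answer: LFU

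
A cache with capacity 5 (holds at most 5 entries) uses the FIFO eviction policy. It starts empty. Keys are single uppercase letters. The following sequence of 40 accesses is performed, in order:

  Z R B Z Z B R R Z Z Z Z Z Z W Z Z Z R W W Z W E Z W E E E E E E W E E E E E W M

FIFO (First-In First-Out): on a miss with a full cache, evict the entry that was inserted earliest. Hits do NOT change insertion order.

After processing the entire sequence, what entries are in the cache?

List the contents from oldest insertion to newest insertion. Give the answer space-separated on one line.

FIFO simulation (capacity=5):
  1. access Z: MISS. Cache (old->new): [Z]
  2. access R: MISS. Cache (old->new): [Z R]
  3. access B: MISS. Cache (old->new): [Z R B]
  4. access Z: HIT. Cache (old->new): [Z R B]
  5. access Z: HIT. Cache (old->new): [Z R B]
  6. access B: HIT. Cache (old->new): [Z R B]
  7. access R: HIT. Cache (old->new): [Z R B]
  8. access R: HIT. Cache (old->new): [Z R B]
  9. access Z: HIT. Cache (old->new): [Z R B]
  10. access Z: HIT. Cache (old->new): [Z R B]
  11. access Z: HIT. Cache (old->new): [Z R B]
  12. access Z: HIT. Cache (old->new): [Z R B]
  13. access Z: HIT. Cache (old->new): [Z R B]
  14. access Z: HIT. Cache (old->new): [Z R B]
  15. access W: MISS. Cache (old->new): [Z R B W]
  16. access Z: HIT. Cache (old->new): [Z R B W]
  17. access Z: HIT. Cache (old->new): [Z R B W]
  18. access Z: HIT. Cache (old->new): [Z R B W]
  19. access R: HIT. Cache (old->new): [Z R B W]
  20. access W: HIT. Cache (old->new): [Z R B W]
  21. access W: HIT. Cache (old->new): [Z R B W]
  22. access Z: HIT. Cache (old->new): [Z R B W]
  23. access W: HIT. Cache (old->new): [Z R B W]
  24. access E: MISS. Cache (old->new): [Z R B W E]
  25. access Z: HIT. Cache (old->new): [Z R B W E]
  26. access W: HIT. Cache (old->new): [Z R B W E]
  27. access E: HIT. Cache (old->new): [Z R B W E]
  28. access E: HIT. Cache (old->new): [Z R B W E]
  29. access E: HIT. Cache (old->new): [Z R B W E]
  30. access E: HIT. Cache (old->new): [Z R B W E]
  31. access E: HIT. Cache (old->new): [Z R B W E]
  32. access E: HIT. Cache (old->new): [Z R B W E]
  33. access W: HIT. Cache (old->new): [Z R B W E]
  34. access E: HIT. Cache (old->new): [Z R B W E]
  35. access E: HIT. Cache (old->new): [Z R B W E]
  36. access E: HIT. Cache (old->new): [Z R B W E]
  37. access E: HIT. Cache (old->new): [Z R B W E]
  38. access E: HIT. Cache (old->new): [Z R B W E]
  39. access W: HIT. Cache (old->new): [Z R B W E]
  40. access M: MISS, evict Z. Cache (old->new): [R B W E M]
Total: 34 hits, 6 misses, 1 evictions

Answer: R B W E M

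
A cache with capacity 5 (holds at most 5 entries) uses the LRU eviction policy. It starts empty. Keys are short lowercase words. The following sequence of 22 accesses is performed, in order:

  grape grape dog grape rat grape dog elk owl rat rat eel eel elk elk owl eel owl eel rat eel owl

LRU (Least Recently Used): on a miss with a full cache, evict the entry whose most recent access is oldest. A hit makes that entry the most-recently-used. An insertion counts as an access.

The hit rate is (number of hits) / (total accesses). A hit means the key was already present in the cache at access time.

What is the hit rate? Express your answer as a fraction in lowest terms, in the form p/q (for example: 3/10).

LRU simulation (capacity=5):
  1. access grape: MISS. Cache (LRU->MRU): [grape]
  2. access grape: HIT. Cache (LRU->MRU): [grape]
  3. access dog: MISS. Cache (LRU->MRU): [grape dog]
  4. access grape: HIT. Cache (LRU->MRU): [dog grape]
  5. access rat: MISS. Cache (LRU->MRU): [dog grape rat]
  6. access grape: HIT. Cache (LRU->MRU): [dog rat grape]
  7. access dog: HIT. Cache (LRU->MRU): [rat grape dog]
  8. access elk: MISS. Cache (LRU->MRU): [rat grape dog elk]
  9. access owl: MISS. Cache (LRU->MRU): [rat grape dog elk owl]
  10. access rat: HIT. Cache (LRU->MRU): [grape dog elk owl rat]
  11. access rat: HIT. Cache (LRU->MRU): [grape dog elk owl rat]
  12. access eel: MISS, evict grape. Cache (LRU->MRU): [dog elk owl rat eel]
  13. access eel: HIT. Cache (LRU->MRU): [dog elk owl rat eel]
  14. access elk: HIT. Cache (LRU->MRU): [dog owl rat eel elk]
  15. access elk: HIT. Cache (LRU->MRU): [dog owl rat eel elk]
  16. access owl: HIT. Cache (LRU->MRU): [dog rat eel elk owl]
  17. access eel: HIT. Cache (LRU->MRU): [dog rat elk owl eel]
  18. access owl: HIT. Cache (LRU->MRU): [dog rat elk eel owl]
  19. access eel: HIT. Cache (LRU->MRU): [dog rat elk owl eel]
  20. access rat: HIT. Cache (LRU->MRU): [dog elk owl eel rat]
  21. access eel: HIT. Cache (LRU->MRU): [dog elk owl rat eel]
  22. access owl: HIT. Cache (LRU->MRU): [dog elk rat eel owl]
Total: 16 hits, 6 misses, 1 evictions

Hit rate = 16/22 = 8/11

Answer: 8/11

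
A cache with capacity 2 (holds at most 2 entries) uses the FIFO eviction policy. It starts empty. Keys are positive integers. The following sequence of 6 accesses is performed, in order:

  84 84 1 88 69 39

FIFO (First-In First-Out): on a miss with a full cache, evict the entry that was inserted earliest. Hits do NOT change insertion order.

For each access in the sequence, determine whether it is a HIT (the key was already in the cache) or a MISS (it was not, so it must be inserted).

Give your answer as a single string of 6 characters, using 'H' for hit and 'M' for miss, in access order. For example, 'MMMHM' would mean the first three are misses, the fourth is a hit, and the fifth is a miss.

FIFO simulation (capacity=2):
  1. access 84: MISS. Cache (old->new): [84]
  2. access 84: HIT. Cache (old->new): [84]
  3. access 1: MISS. Cache (old->new): [84 1]
  4. access 88: MISS, evict 84. Cache (old->new): [1 88]
  5. access 69: MISS, evict 1. Cache (old->new): [88 69]
  6. access 39: MISS, evict 88. Cache (old->new): [69 39]
Total: 1 hits, 5 misses, 3 evictions

Answer: MHMMMM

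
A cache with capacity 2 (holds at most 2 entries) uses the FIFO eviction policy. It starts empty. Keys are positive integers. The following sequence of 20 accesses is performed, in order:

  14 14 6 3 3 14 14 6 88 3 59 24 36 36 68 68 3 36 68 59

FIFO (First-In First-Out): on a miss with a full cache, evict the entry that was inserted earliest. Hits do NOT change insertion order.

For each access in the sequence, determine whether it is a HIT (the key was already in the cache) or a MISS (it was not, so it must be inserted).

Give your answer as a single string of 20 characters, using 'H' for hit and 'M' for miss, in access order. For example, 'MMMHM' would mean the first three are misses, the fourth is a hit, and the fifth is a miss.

Answer: MHMMHMHMMMMMMHMHMMMM

Derivation:
FIFO simulation (capacity=2):
  1. access 14: MISS. Cache (old->new): [14]
  2. access 14: HIT. Cache (old->new): [14]
  3. access 6: MISS. Cache (old->new): [14 6]
  4. access 3: MISS, evict 14. Cache (old->new): [6 3]
  5. access 3: HIT. Cache (old->new): [6 3]
  6. access 14: MISS, evict 6. Cache (old->new): [3 14]
  7. access 14: HIT. Cache (old->new): [3 14]
  8. access 6: MISS, evict 3. Cache (old->new): [14 6]
  9. access 88: MISS, evict 14. Cache (old->new): [6 88]
  10. access 3: MISS, evict 6. Cache (old->new): [88 3]
  11. access 59: MISS, evict 88. Cache (old->new): [3 59]
  12. access 24: MISS, evict 3. Cache (old->new): [59 24]
  13. access 36: MISS, evict 59. Cache (old->new): [24 36]
  14. access 36: HIT. Cache (old->new): [24 36]
  15. access 68: MISS, evict 24. Cache (old->new): [36 68]
  16. access 68: HIT. Cache (old->new): [36 68]
  17. access 3: MISS, evict 36. Cache (old->new): [68 3]
  18. access 36: MISS, evict 68. Cache (old->new): [3 36]
  19. access 68: MISS, evict 3. Cache (old->new): [36 68]
  20. access 59: MISS, evict 36. Cache (old->new): [68 59]
Total: 5 hits, 15 misses, 13 evictions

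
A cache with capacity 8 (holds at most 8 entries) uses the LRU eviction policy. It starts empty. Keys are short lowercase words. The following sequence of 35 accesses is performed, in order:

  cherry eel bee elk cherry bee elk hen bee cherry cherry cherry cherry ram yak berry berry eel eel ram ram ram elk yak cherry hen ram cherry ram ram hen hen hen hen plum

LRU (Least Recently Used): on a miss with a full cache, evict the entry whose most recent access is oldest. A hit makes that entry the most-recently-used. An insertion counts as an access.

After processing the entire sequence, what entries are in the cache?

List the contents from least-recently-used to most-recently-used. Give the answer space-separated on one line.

LRU simulation (capacity=8):
  1. access cherry: MISS. Cache (LRU->MRU): [cherry]
  2. access eel: MISS. Cache (LRU->MRU): [cherry eel]
  3. access bee: MISS. Cache (LRU->MRU): [cherry eel bee]
  4. access elk: MISS. Cache (LRU->MRU): [cherry eel bee elk]
  5. access cherry: HIT. Cache (LRU->MRU): [eel bee elk cherry]
  6. access bee: HIT. Cache (LRU->MRU): [eel elk cherry bee]
  7. access elk: HIT. Cache (LRU->MRU): [eel cherry bee elk]
  8. access hen: MISS. Cache (LRU->MRU): [eel cherry bee elk hen]
  9. access bee: HIT. Cache (LRU->MRU): [eel cherry elk hen bee]
  10. access cherry: HIT. Cache (LRU->MRU): [eel elk hen bee cherry]
  11. access cherry: HIT. Cache (LRU->MRU): [eel elk hen bee cherry]
  12. access cherry: HIT. Cache (LRU->MRU): [eel elk hen bee cherry]
  13. access cherry: HIT. Cache (LRU->MRU): [eel elk hen bee cherry]
  14. access ram: MISS. Cache (LRU->MRU): [eel elk hen bee cherry ram]
  15. access yak: MISS. Cache (LRU->MRU): [eel elk hen bee cherry ram yak]
  16. access berry: MISS. Cache (LRU->MRU): [eel elk hen bee cherry ram yak berry]
  17. access berry: HIT. Cache (LRU->MRU): [eel elk hen bee cherry ram yak berry]
  18. access eel: HIT. Cache (LRU->MRU): [elk hen bee cherry ram yak berry eel]
  19. access eel: HIT. Cache (LRU->MRU): [elk hen bee cherry ram yak berry eel]
  20. access ram: HIT. Cache (LRU->MRU): [elk hen bee cherry yak berry eel ram]
  21. access ram: HIT. Cache (LRU->MRU): [elk hen bee cherry yak berry eel ram]
  22. access ram: HIT. Cache (LRU->MRU): [elk hen bee cherry yak berry eel ram]
  23. access elk: HIT. Cache (LRU->MRU): [hen bee cherry yak berry eel ram elk]
  24. access yak: HIT. Cache (LRU->MRU): [hen bee cherry berry eel ram elk yak]
  25. access cherry: HIT. Cache (LRU->MRU): [hen bee berry eel ram elk yak cherry]
  26. access hen: HIT. Cache (LRU->MRU): [bee berry eel ram elk yak cherry hen]
  27. access ram: HIT. Cache (LRU->MRU): [bee berry eel elk yak cherry hen ram]
  28. access cherry: HIT. Cache (LRU->MRU): [bee berry eel elk yak hen ram cherry]
  29. access ram: HIT. Cache (LRU->MRU): [bee berry eel elk yak hen cherry ram]
  30. access ram: HIT. Cache (LRU->MRU): [bee berry eel elk yak hen cherry ram]
  31. access hen: HIT. Cache (LRU->MRU): [bee berry eel elk yak cherry ram hen]
  32. access hen: HIT. Cache (LRU->MRU): [bee berry eel elk yak cherry ram hen]
  33. access hen: HIT. Cache (LRU->MRU): [bee berry eel elk yak cherry ram hen]
  34. access hen: HIT. Cache (LRU->MRU): [bee berry eel elk yak cherry ram hen]
  35. access plum: MISS, evict bee. Cache (LRU->MRU): [berry eel elk yak cherry ram hen plum]
Total: 26 hits, 9 misses, 1 evictions

Answer: berry eel elk yak cherry ram hen plum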